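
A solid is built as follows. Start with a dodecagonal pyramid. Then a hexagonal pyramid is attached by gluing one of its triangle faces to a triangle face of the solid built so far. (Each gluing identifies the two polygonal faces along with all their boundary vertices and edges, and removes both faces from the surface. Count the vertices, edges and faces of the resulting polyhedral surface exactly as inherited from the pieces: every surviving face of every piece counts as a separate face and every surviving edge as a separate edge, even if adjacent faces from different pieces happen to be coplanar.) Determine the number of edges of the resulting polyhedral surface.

A dodecagonal pyramid: V=13, E=24, F=13.
Attach a hexagonal pyramid (V=7, E=12, F=7) along a 3-gon: merge 3 vertices and 3 edges, delete both glued faces → V=17, E=33, F=18.
Check: V − E + F = 17 − 33 + 18 = 2.

33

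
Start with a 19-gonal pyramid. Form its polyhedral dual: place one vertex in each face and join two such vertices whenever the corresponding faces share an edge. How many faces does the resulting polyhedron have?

20

The base solid has V = 20, E = 38, F = 20.
The dual swaps V and F and preserves E: V′ = F = 20, E′ = E = 38, F′ = V = 20.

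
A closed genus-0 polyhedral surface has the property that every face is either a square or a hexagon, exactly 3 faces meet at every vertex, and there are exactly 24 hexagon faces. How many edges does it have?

Let x be the number of squares; then F = 24 + x.
Edge–face incidences: 2E = 6·24 + 4·x = 144 + 4x.
Every vertex has degree 3, so 3V = 2E.
Euler: V − E + F = 2 ⇒ (2E)/3 − E + (24 + x) = 2.
Multiply by 6: 2·(2E) − 3·(2E) + 6·(24 + x) = 12, i.e. 144 + 6x − (144 + 4x) = 12.
Collecting terms: 2x = 12, so x = 6.
Then 2E = 144 + 4·6 = 168, so E = 84, V = 2E/3 = 56, F = 24 + 6 = 30.

84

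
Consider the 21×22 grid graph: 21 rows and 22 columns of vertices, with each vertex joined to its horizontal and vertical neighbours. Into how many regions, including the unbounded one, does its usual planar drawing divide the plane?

The grid has V = 21·22 = 462 vertices and E = 21·21 + 22·20 = 881 edges.
F = 2 − V + E = 2 − 462 + 881 = 421.

421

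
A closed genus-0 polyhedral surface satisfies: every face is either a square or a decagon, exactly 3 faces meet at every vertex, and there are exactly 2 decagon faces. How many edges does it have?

30

Let x be the number of squares; then F = 2 + x.
Edge–face incidences: 2E = 10·2 + 4·x = 20 + 4x.
Every vertex has degree 3, so 3V = 2E.
Euler: V − E + F = 2 ⇒ (2E)/3 − E + (2 + x) = 2.
Multiply by 6: 2·(2E) − 3·(2E) + 6·(2 + x) = 12, i.e. 12 + 6x − (20 + 4x) = 12.
Collecting terms: 2x − 8 = 12, so 2x = 20, so x = 10.
Then 2E = 20 + 4·10 = 60, so E = 30, V = 2E/3 = 20, F = 2 + 10 = 12.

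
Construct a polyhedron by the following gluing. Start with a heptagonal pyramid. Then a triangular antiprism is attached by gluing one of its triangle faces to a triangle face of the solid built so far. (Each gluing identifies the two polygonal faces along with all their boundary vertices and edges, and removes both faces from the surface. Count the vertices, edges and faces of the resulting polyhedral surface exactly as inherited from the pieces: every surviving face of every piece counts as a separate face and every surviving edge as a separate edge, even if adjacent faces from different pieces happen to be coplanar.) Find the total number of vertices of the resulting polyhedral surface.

11

A heptagonal pyramid: V=8, E=14, F=8.
Attach a triangular antiprism (V=6, E=12, F=8) along a 3-gon: merge 3 vertices and 3 edges, delete both glued faces → V=11, E=23, F=14.
Check: V − E + F = 11 − 23 + 14 = 2.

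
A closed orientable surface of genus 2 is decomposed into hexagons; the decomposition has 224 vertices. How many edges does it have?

χ = 2 − 2·2 = -2, and every face is a hexagon so 6F = 2E.
V − E + F = -2 with E = 6F/2 gives 224 − (6/2 − 1)·F = -2, so F = 113 and E = 339.

339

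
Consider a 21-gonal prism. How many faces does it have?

A prism on an n-gon has two n-gon bases and n rectangular sides: V = 2·21 = 42, E = 3·21 = 63, F = 21 + 2 = 23.

23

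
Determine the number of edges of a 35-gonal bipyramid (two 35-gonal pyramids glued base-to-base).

105

A bipyramid over an n-gon has 2n triangular faces and n + 2 vertices: V = 35 + 2 = 37, E = 3·35 = 105, F = 2·35 = 70.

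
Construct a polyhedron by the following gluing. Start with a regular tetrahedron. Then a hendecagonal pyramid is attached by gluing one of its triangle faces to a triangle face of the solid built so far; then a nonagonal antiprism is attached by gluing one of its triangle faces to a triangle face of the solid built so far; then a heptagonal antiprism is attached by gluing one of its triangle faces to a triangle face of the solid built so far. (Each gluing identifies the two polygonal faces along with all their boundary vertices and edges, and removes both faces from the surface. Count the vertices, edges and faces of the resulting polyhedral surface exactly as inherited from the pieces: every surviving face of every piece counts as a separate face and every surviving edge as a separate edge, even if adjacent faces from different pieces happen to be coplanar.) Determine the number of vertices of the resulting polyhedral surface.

39

A regular tetrahedron: V=4, E=6, F=4.
Attach a hendecagonal pyramid (V=12, E=22, F=12) along a 3-gon: merge 3 vertices and 3 edges, delete both glued faces → V=13, E=25, F=14.
Attach a nonagonal antiprism (V=18, E=36, F=20) along a 3-gon: merge 3 vertices and 3 edges, delete both glued faces → V=28, E=58, F=32.
Attach a heptagonal antiprism (V=14, E=28, F=16) along a 3-gon: merge 3 vertices and 3 edges, delete both glued faces → V=39, E=83, F=46.
Check: V − E + F = 39 − 83 + 46 = 2.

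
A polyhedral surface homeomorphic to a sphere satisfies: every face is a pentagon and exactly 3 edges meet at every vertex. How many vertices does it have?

Each face has 5 edges and each edge borders two faces, so 2E = 5F.
Each vertex has degree 3, so 3V = 2E and hence V = 5F/3.
Euler: V − E + F = 2 ⇒ (5F/3) − (5F/2) + F = 2.
Multiply by 6: (10 − 15 + 6)F = 12, i.e. 1F = 12.
So F = 12, E = 5·12/2 = 30, V = 5·12/3 = 20.

20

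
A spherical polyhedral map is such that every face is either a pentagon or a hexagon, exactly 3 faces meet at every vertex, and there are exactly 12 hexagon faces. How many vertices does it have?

44

Let x be the number of pentagons; then F = 12 + x.
Edge–face incidences: 2E = 6·12 + 5·x = 72 + 5x.
Every vertex has degree 3, so 3V = 2E.
Euler: V − E + F = 2 ⇒ (2E)/3 − E + (12 + x) = 2.
Multiply by 6: 2·(2E) − 3·(2E) + 6·(12 + x) = 12, i.e. 72 + 6x − (72 + 5x) = 12.
Collecting terms: x = 12.
Then 2E = 72 + 5·12 = 132, so E = 66, V = 2E/3 = 44, F = 12 + 12 = 24.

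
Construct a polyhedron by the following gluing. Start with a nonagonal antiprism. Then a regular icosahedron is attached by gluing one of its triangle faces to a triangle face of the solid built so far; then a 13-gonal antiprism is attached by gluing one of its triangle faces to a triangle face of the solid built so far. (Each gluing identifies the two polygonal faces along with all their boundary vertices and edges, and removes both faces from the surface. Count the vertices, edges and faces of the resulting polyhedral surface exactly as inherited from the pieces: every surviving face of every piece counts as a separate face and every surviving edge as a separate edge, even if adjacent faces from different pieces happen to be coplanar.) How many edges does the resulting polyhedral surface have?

112

A nonagonal antiprism: V=18, E=36, F=20.
Attach a regular icosahedron (V=12, E=30, F=20) along a 3-gon: merge 3 vertices and 3 edges, delete both glued faces → V=27, E=63, F=38.
Attach a 13-gonal antiprism (V=26, E=52, F=28) along a 3-gon: merge 3 vertices and 3 edges, delete both glued faces → V=50, E=112, F=64.
Check: V − E + F = 50 − 112 + 64 = 2.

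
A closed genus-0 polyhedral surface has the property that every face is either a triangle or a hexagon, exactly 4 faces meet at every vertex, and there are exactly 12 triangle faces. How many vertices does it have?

12

Let x be the number of hexagons; then F = 12 + x.
Edge–face incidences: 2E = 3·12 + 6·x = 36 + 6x.
Every vertex has degree 4, so 4V = 2E.
Euler: V − E + F = 2 ⇒ (2E)/4 − E + (12 + x) = 2.
Multiply by 8: 2·(2E) − 4·(2E) + 8·(12 + x) = 16, i.e. 96 + 8x − 2·(36 + 6x) = 16.
Collecting terms: −4x + 24 = 16, so −4x = −8, so x = 2.
Then 2E = 36 + 6·2 = 48, so E = 24, V = 2E/4 = 12, F = 12 + 2 = 14.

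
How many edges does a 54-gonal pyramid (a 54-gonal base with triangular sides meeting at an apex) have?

A pyramid on an n-gon base has one n-gon and n triangles: V = 54 + 1 = 55, E = 2·54 = 108, F = 54 + 1 = 55.

108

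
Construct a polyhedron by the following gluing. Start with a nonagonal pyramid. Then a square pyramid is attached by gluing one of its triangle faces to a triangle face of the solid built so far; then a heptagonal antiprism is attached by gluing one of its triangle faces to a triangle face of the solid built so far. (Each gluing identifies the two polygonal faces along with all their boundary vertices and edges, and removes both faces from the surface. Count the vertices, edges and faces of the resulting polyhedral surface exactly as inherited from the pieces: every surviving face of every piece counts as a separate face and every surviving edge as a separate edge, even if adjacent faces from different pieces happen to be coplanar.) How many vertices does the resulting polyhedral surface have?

23

A nonagonal pyramid: V=10, E=18, F=10.
Attach a square pyramid (V=5, E=8, F=5) along a 3-gon: merge 3 vertices and 3 edges, delete both glued faces → V=12, E=23, F=13.
Attach a heptagonal antiprism (V=14, E=28, F=16) along a 3-gon: merge 3 vertices and 3 edges, delete both glued faces → V=23, E=48, F=27.
Check: V − E + F = 23 − 48 + 27 = 2.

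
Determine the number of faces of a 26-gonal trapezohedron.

The n-trapezohedron (dual of the n-antiprism) has V = 2·26 + 2 = 54, E = 4·26 = 104, F = 2·26 = 52.

52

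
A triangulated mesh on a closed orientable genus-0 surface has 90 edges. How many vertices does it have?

χ = 2 − 2·0 = 2, and every face is a triangle so 3F = 2E.
F = 2E/3 = 60. Then V = 2 + E − F = 2 + 90 − 60 = 32.

32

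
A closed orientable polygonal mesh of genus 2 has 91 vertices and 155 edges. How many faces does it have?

For a closed orientable surface of genus 2, χ = 2 − 2·2 = -2.
F = -2 − V + E = -2 − 91 + 155 = 62.

62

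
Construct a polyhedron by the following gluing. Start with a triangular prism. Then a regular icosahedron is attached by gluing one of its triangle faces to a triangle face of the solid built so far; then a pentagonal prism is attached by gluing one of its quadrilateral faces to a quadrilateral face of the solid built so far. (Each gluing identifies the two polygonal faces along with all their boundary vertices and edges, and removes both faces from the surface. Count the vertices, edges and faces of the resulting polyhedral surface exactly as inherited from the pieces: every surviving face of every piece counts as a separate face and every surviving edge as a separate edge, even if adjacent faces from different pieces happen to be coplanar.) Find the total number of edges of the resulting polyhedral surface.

47

A triangular prism: V=6, E=9, F=5.
Attach a regular icosahedron (V=12, E=30, F=20) along a 3-gon: merge 3 vertices and 3 edges, delete both glued faces → V=15, E=36, F=23.
Attach a pentagonal prism (V=10, E=15, F=7) along a 4-gon: merge 4 vertices and 4 edges, delete both glued faces → V=21, E=47, F=28.
Check: V − E + F = 21 − 47 + 28 = 2.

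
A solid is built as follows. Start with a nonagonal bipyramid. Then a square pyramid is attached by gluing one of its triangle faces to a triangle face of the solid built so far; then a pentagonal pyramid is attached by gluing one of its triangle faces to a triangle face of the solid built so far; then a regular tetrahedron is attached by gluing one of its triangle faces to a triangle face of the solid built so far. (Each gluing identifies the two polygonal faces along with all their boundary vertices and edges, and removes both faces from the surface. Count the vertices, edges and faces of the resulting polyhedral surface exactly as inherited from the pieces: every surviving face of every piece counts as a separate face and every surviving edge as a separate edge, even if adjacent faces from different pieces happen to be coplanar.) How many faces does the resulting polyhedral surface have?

A nonagonal bipyramid: V=11, E=27, F=18.
Attach a square pyramid (V=5, E=8, F=5) along a 3-gon: merge 3 vertices and 3 edges, delete both glued faces → V=13, E=32, F=21.
Attach a pentagonal pyramid (V=6, E=10, F=6) along a 3-gon: merge 3 vertices and 3 edges, delete both glued faces → V=16, E=39, F=25.
Attach a regular tetrahedron (V=4, E=6, F=4) along a 3-gon: merge 3 vertices and 3 edges, delete both glued faces → V=17, E=42, F=27.
Check: V − E + F = 17 − 42 + 27 = 2.

27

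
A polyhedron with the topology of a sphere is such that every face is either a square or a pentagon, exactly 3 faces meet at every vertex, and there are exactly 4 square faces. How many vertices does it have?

12

Let x be the number of pentagons; then F = 4 + x.
Edge–face incidences: 2E = 4·4 + 5·x = 16 + 5x.
Every vertex has degree 3, so 3V = 2E.
Euler: V − E + F = 2 ⇒ (2E)/3 − E + (4 + x) = 2.
Multiply by 6: 2·(2E) − 3·(2E) + 6·(4 + x) = 12, i.e. 24 + 6x − (16 + 5x) = 12.
Collecting terms: x + 8 = 12, so x = 4.
Then 2E = 16 + 5·4 = 36, so E = 18, V = 2E/3 = 12, F = 4 + 4 = 8.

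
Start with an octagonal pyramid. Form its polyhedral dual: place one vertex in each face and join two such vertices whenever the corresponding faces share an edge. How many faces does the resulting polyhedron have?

9

The base solid has V = 9, E = 16, F = 9.
The dual swaps V and F and preserves E: V′ = F = 9, E′ = E = 16, F′ = V = 9.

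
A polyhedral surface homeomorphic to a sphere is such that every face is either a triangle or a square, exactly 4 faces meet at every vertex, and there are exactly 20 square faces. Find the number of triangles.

Let x be the number of triangles; then F = 20 + x.
Edge–face incidences: 2E = 4·20 + 3·x = 80 + 3x.
Every vertex has degree 4, so 4V = 2E.
Euler: V − E + F = 2 ⇒ (2E)/4 − E + (20 + x) = 2.
Multiply by 8: 2·(2E) − 4·(2E) + 8·(20 + x) = 16, i.e. 160 + 8x − 2·(80 + 3x) = 16.
Collecting terms: 2x = 16, so x = 8.
Then 2E = 80 + 3·8 = 104, so E = 52, V = 2E/4 = 26, F = 20 + 8 = 28.

8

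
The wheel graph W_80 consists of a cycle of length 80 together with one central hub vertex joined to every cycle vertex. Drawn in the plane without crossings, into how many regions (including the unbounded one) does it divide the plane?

81

W_80 has V = 80 + 1 = 81 vertices and E = 2·80 = 160 edges.
By Euler's formula F = 2 − V + E = 2 − 81 + 160 = 81.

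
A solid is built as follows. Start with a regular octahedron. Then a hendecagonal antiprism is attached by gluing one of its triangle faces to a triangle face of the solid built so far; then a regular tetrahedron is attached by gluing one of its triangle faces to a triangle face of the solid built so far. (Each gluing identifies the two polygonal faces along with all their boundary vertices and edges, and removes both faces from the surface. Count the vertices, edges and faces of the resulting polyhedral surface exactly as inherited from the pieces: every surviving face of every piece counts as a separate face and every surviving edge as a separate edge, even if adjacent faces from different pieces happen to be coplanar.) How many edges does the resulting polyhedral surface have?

A regular octahedron: V=6, E=12, F=8.
Attach a hendecagonal antiprism (V=22, E=44, F=24) along a 3-gon: merge 3 vertices and 3 edges, delete both glued faces → V=25, E=53, F=30.
Attach a regular tetrahedron (V=4, E=6, F=4) along a 3-gon: merge 3 vertices and 3 edges, delete both glued faces → V=26, E=56, F=32.
Check: V − E + F = 26 − 56 + 32 = 2.

56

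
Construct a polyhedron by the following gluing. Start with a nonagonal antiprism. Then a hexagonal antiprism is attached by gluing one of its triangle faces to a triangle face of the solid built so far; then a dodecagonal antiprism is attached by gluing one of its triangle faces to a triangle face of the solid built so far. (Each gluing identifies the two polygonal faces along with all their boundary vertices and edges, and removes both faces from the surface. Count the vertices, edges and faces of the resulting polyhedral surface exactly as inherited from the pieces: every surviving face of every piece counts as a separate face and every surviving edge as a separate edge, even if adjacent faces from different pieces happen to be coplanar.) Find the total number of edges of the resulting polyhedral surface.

A nonagonal antiprism: V=18, E=36, F=20.
Attach a hexagonal antiprism (V=12, E=24, F=14) along a 3-gon: merge 3 vertices and 3 edges, delete both glued faces → V=27, E=57, F=32.
Attach a dodecagonal antiprism (V=24, E=48, F=26) along a 3-gon: merge 3 vertices and 3 edges, delete both glued faces → V=48, E=102, F=56.
Check: V − E + F = 48 − 102 + 56 = 2.

102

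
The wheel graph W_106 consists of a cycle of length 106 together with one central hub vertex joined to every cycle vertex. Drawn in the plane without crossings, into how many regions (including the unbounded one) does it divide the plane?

107

W_106 has V = 106 + 1 = 107 vertices and E = 2·106 = 212 edges.
By Euler's formula F = 2 − V + E = 2 − 107 + 212 = 107.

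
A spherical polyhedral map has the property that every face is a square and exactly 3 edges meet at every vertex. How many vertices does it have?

8

Each face has 4 edges and each edge borders two faces, so 2E = 4F.
Each vertex has degree 3, so 3V = 2E and hence V = 4F/3.
Euler: V − E + F = 2 ⇒ (4F/3) − (4F/2) + F = 2.
Multiply by 6: (8 − 12 + 6)F = 12, i.e. 2F = 12.
So F = 6, E = 4·6/2 = 12, V = 4·6/3 = 8.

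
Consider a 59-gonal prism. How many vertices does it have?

118

A prism on an n-gon has two n-gon bases and n rectangular sides: V = 2·59 = 118, E = 3·59 = 177, F = 59 + 2 = 61.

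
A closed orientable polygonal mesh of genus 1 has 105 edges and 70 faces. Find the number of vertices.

For a closed orientable surface of genus 1, χ = 2 − 2·1 = 0.
V = 0 + E − F = 0 + 105 − 70 = 35.

35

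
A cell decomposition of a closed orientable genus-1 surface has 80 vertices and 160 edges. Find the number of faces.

80

For a closed orientable surface of genus 1, χ = 2 − 2·1 = 0.
F = 0 − V + E = 0 − 80 + 160 = 80.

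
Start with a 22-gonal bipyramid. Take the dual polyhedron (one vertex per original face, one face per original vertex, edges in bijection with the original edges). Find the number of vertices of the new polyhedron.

The base solid has V = 24, E = 66, F = 44.
The dual swaps V and F and preserves E: V′ = F = 44, E′ = E = 66, F′ = V = 24.

44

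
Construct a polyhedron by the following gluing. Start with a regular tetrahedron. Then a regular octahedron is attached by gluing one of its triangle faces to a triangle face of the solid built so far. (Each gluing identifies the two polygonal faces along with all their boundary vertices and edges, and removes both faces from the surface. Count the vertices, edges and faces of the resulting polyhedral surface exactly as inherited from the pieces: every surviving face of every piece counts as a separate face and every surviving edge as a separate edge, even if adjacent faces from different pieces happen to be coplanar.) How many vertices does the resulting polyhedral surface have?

A regular tetrahedron: V=4, E=6, F=4.
Attach a regular octahedron (V=6, E=12, F=8) along a 3-gon: merge 3 vertices and 3 edges, delete both glued faces → V=7, E=15, F=10.
Check: V − E + F = 7 − 15 + 10 = 2.

7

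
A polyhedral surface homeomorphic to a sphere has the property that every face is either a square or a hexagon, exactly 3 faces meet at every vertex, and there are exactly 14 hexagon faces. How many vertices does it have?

Let x be the number of squares; then F = 14 + x.
Edge–face incidences: 2E = 6·14 + 4·x = 84 + 4x.
Every vertex has degree 3, so 3V = 2E.
Euler: V − E + F = 2 ⇒ (2E)/3 − E + (14 + x) = 2.
Multiply by 6: 2·(2E) − 3·(2E) + 6·(14 + x) = 12, i.e. 84 + 6x − (84 + 4x) = 12.
Collecting terms: 2x = 12, so x = 6.
Then 2E = 84 + 4·6 = 108, so E = 54, V = 2E/3 = 36, F = 14 + 6 = 20.

36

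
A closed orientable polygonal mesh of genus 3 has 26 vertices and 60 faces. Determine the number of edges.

For a closed orientable surface of genus 3, χ = 2 − 2·3 = -4.
E = V + F − (-4) = 26 + 60 − (-4) = 90.

90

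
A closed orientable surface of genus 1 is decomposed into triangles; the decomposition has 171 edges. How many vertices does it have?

57

χ = 2 − 2·1 = 0, and every face is a triangle so 3F = 2E.
F = 2E/3 = 114. Then V = 0 + E − F = 0 + 171 − 114 = 57.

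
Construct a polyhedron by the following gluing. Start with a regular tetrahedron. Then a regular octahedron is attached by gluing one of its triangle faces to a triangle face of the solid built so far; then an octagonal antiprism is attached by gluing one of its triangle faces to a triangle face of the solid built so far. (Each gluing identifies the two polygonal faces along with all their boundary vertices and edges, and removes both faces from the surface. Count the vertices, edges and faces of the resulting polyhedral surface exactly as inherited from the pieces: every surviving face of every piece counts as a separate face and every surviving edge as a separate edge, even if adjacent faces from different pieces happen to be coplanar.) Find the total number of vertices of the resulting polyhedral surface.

20

A regular tetrahedron: V=4, E=6, F=4.
Attach a regular octahedron (V=6, E=12, F=8) along a 3-gon: merge 3 vertices and 3 edges, delete both glued faces → V=7, E=15, F=10.
Attach an octagonal antiprism (V=16, E=32, F=18) along a 3-gon: merge 3 vertices and 3 edges, delete both glued faces → V=20, E=44, F=26.
Check: V − E + F = 20 − 44 + 26 = 2.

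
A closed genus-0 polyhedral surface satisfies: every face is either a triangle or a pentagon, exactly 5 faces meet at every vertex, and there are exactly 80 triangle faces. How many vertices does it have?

Let x be the number of pentagons; then F = 80 + x.
Edge–face incidences: 2E = 3·80 + 5·x = 240 + 5x.
Every vertex has degree 5, so 5V = 2E.
Euler: V − E + F = 2 ⇒ (2E)/5 − E + (80 + x) = 2.
Multiply by 10: 2·(2E) − 5·(2E) + 10·(80 + x) = 20, i.e. 800 + 10x − 3·(240 + 5x) = 20.
Collecting terms: −5x + 80 = 20, so −5x = −60, so x = 12.
Then 2E = 240 + 5·12 = 300, so E = 150, V = 2E/5 = 60, F = 80 + 12 = 92.

60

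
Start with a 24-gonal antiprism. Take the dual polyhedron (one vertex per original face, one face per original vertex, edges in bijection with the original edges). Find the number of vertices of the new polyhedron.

The base solid has V = 48, E = 96, F = 50.
The dual swaps V and F and preserves E: V′ = F = 50, E′ = E = 96, F′ = V = 48.

50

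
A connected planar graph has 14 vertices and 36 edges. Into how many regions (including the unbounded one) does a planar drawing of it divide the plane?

Euler's formula for a connected plane graph: V − E + F = 2, so F = 2 − 14 + 36 = 24.

24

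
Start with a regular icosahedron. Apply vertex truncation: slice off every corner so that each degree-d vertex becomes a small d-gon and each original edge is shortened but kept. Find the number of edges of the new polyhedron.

The base solid has V = 12, E = 30, F = 20.
Truncation replaces each original edge-end by a new vertex, so V′ = 2E = 60.
Each original edge survives, and each old vertex of degree d contributes d new edges; summing degrees gives Σd = 2E, so E′ = E + 2E = 3E = 90.
Each original face survives and each original vertex becomes one new face: F′ = F + V = 32.

90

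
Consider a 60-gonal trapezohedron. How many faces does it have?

120

The n-trapezohedron (dual of the n-antiprism) has V = 2·60 + 2 = 122, E = 4·60 = 240, F = 2·60 = 120.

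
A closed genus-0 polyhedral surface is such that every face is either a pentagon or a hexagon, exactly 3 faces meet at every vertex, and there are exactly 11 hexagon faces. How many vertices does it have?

Let x be the number of pentagons; then F = 11 + x.
Edge–face incidences: 2E = 6·11 + 5·x = 66 + 5x.
Every vertex has degree 3, so 3V = 2E.
Euler: V − E + F = 2 ⇒ (2E)/3 − E + (11 + x) = 2.
Multiply by 6: 2·(2E) − 3·(2E) + 6·(11 + x) = 12, i.e. 66 + 6x − (66 + 5x) = 12.
Collecting terms: x = 12.
Then 2E = 66 + 5·12 = 126, so E = 63, V = 2E/3 = 42, F = 11 + 12 = 23.

42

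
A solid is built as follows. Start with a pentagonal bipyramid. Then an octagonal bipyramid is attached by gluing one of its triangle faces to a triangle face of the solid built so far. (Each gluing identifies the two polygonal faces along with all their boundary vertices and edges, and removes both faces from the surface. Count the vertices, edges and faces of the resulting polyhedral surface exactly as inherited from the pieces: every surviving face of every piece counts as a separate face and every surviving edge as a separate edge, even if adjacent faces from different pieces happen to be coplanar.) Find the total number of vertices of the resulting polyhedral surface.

A pentagonal bipyramid: V=7, E=15, F=10.
Attach an octagonal bipyramid (V=10, E=24, F=16) along a 3-gon: merge 3 vertices and 3 edges, delete both glued faces → V=14, E=36, F=24.
Check: V − E + F = 14 − 36 + 24 = 2.

14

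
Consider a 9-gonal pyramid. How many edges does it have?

A pyramid on an n-gon base has one n-gon and n triangles: V = 9 + 1 = 10, E = 2·9 = 18, F = 9 + 1 = 10.

18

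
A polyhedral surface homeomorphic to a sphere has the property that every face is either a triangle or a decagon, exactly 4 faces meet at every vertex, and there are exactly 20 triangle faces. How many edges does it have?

Let x be the number of decagons; then F = 20 + x.
Edge–face incidences: 2E = 3·20 + 10·x = 60 + 10x.
Every vertex has degree 4, so 4V = 2E.
Euler: V − E + F = 2 ⇒ (2E)/4 − E + (20 + x) = 2.
Multiply by 8: 2·(2E) − 4·(2E) + 8·(20 + x) = 16, i.e. 160 + 8x − 2·(60 + 10x) = 16.
Collecting terms: −12x + 40 = 16, so −12x = −24, so x = 2.
Then 2E = 60 + 10·2 = 80, so E = 40, V = 2E/4 = 20, F = 20 + 2 = 22.

40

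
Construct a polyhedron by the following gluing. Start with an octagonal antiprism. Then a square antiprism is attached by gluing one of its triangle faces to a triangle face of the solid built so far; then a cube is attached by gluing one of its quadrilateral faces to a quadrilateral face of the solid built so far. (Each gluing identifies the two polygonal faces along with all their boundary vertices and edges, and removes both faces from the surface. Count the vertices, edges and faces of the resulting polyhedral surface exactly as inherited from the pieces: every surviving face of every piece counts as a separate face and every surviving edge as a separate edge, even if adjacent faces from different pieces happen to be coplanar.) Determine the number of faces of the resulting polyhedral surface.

30

An octagonal antiprism: V=16, E=32, F=18.
Attach a square antiprism (V=8, E=16, F=10) along a 3-gon: merge 3 vertices and 3 edges, delete both glued faces → V=21, E=45, F=26.
Attach a cube (V=8, E=12, F=6) along a 4-gon: merge 4 vertices and 4 edges, delete both glued faces → V=25, E=53, F=30.
Check: V − E + F = 25 − 53 + 30 = 2.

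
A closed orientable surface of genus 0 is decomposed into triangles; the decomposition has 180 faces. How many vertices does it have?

92

χ = 2 − 2·0 = 2, and every face is a triangle so 3F = 2E.
E = 3·180/2 = 270. Then V = 2 + E − F = 2 + 270 − 180 = 92.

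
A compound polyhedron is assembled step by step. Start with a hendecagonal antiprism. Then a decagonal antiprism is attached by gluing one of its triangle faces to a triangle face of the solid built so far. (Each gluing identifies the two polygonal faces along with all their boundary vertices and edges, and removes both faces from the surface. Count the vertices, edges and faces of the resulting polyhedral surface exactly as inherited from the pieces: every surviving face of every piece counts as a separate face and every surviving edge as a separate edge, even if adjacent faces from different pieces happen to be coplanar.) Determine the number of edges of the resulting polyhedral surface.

81

A hendecagonal antiprism: V=22, E=44, F=24.
Attach a decagonal antiprism (V=20, E=40, F=22) along a 3-gon: merge 3 vertices and 3 edges, delete both glued faces → V=39, E=81, F=44.
Check: V − E + F = 39 − 81 + 44 = 2.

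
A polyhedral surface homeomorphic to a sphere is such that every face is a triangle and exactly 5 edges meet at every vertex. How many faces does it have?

Each face has 3 edges and each edge borders two faces, so 2E = 3F.
Each vertex has degree 5, so 5V = 2E and hence V = 3F/5.
Euler: V − E + F = 2 ⇒ (3F/5) − (3F/2) + F = 2.
Multiply by 10: (6 − 15 + 10)F = 20, i.e. 1F = 20.
So F = 20, E = 3·20/2 = 30, V = 3·20/5 = 12.

20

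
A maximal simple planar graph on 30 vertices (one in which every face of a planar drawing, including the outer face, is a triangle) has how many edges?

84

In a plane triangulation 3F = 2E and V − E + F = 2, so E = 3V − 6 = 3·30 − 6 = 84.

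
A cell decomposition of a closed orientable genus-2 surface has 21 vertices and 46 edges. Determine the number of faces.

23

For a closed orientable surface of genus 2, χ = 2 − 2·2 = -2.
F = -2 − V + E = -2 − 21 + 46 = 23.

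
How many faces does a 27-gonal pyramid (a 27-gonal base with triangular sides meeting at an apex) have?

28

A pyramid on an n-gon base has one n-gon and n triangles: V = 27 + 1 = 28, E = 2·27 = 54, F = 27 + 1 = 28.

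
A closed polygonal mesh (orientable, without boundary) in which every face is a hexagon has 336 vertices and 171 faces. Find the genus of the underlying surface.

4

Every face is a hexagon, so 2E = 6·171 = 1026, giving E = 513.
χ = V − E + F = 336 − 513 + 171 = -6.
For a closed orientable surface χ = 2 − 2g, so g = (2 − (-6))/2 = 4.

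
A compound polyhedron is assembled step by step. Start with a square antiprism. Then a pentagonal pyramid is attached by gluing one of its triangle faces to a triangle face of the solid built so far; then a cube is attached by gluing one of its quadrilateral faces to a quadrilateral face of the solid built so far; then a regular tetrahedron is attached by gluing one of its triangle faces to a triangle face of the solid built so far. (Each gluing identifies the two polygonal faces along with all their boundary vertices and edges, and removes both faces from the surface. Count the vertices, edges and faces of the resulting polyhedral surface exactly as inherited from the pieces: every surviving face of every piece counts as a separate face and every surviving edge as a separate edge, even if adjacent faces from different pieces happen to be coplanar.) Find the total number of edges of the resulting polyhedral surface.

A square antiprism: V=8, E=16, F=10.
Attach a pentagonal pyramid (V=6, E=10, F=6) along a 3-gon: merge 3 vertices and 3 edges, delete both glued faces → V=11, E=23, F=14.
Attach a cube (V=8, E=12, F=6) along a 4-gon: merge 4 vertices and 4 edges, delete both glued faces → V=15, E=31, F=18.
Attach a regular tetrahedron (V=4, E=6, F=4) along a 3-gon: merge 3 vertices and 3 edges, delete both glued faces → V=16, E=34, F=20.
Check: V − E + F = 16 − 34 + 20 = 2.

34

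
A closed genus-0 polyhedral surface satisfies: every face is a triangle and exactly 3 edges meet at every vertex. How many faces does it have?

4

Each face has 3 edges and each edge borders two faces, so 2E = 3F.
Each vertex has degree 3, so 3V = 2E and hence V = 3F/3.
Euler: V − E + F = 2 ⇒ (3F/3) − (3F/2) + F = 2.
Multiply by 6: (6 − 9 + 6)F = 12, i.e. 3F = 12.
So F = 4, E = 3·4/2 = 6, V = 3·4/3 = 4.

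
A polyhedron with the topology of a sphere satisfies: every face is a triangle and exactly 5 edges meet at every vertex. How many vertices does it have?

Each face has 3 edges and each edge borders two faces, so 2E = 3F.
Each vertex has degree 5, so 5V = 2E and hence V = 3F/5.
Euler: V − E + F = 2 ⇒ (3F/5) − (3F/2) + F = 2.
Multiply by 10: (6 − 15 + 10)F = 20, i.e. 1F = 20.
So F = 20, E = 3·20/2 = 30, V = 3·20/5 = 12.

12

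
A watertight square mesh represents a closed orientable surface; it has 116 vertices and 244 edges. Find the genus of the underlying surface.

Every face is a square and each edge borders two faces, so 4F = 2·244, giving F = 122.
χ = V − E + F = 116 − 244 + 122 = -6.
For a closed orientable surface χ = 2 − 2g, so g = (2 − (-6))/2 = 4.

4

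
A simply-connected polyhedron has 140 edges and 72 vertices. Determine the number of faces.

70

Here V − E + F = 2.
F = 2 − V + E = 2 − 72 + 140 = 70.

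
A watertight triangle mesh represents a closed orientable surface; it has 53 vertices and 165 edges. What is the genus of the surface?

Every face is a triangle and each edge borders two faces, so 3F = 2·165, giving F = 110.
χ = V − E + F = 53 − 165 + 110 = -2.
For a closed orientable surface χ = 2 − 2g, so g = (2 − (-2))/2 = 2.

2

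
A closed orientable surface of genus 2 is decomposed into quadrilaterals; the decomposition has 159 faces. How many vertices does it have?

χ = 2 − 2·2 = -2, and every face is a square so 4F = 2E.
E = 4·159/2 = 318. Then V = -2 + E − F = -2 + 318 − 159 = 157.

157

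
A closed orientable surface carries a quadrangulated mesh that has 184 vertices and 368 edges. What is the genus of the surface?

Every face is a square and each edge borders two faces, so 4F = 2·368, giving F = 184.
χ = V − E + F = 184 − 368 + 184 = 0.
For a closed orientable surface χ = 2 − 2g, so g = (2 − (0))/2 = 1.

1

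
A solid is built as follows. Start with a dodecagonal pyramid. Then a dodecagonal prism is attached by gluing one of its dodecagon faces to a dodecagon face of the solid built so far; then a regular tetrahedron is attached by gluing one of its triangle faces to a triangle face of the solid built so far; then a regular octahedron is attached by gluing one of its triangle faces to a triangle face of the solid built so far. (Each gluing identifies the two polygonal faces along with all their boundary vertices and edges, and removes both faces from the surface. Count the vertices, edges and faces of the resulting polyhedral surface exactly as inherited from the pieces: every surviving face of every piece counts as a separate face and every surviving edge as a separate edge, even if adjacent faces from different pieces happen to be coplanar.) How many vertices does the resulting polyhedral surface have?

29

A dodecagonal pyramid: V=13, E=24, F=13.
Attach a dodecagonal prism (V=24, E=36, F=14) along a 12-gon: merge 12 vertices and 12 edges, delete both glued faces → V=25, E=48, F=25.
Attach a regular tetrahedron (V=4, E=6, F=4) along a 3-gon: merge 3 vertices and 3 edges, delete both glued faces → V=26, E=51, F=27.
Attach a regular octahedron (V=6, E=12, F=8) along a 3-gon: merge 3 vertices and 3 edges, delete both glued faces → V=29, E=60, F=33.
Check: V − E + F = 29 − 60 + 33 = 2.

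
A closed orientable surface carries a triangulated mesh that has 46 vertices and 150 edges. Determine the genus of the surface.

Every face is a triangle and each edge borders two faces, so 3F = 2·150, giving F = 100.
χ = V − E + F = 46 − 150 + 100 = -4.
For a closed orientable surface χ = 2 − 2g, so g = (2 − (-4))/2 = 3.

3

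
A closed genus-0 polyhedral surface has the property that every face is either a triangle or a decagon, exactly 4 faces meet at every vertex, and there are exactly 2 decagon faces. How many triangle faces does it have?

20

Let x be the number of triangles; then F = 2 + x.
Edge–face incidences: 2E = 10·2 + 3·x = 20 + 3x.
Every vertex has degree 4, so 4V = 2E.
Euler: V − E + F = 2 ⇒ (2E)/4 − E + (2 + x) = 2.
Multiply by 8: 2·(2E) − 4·(2E) + 8·(2 + x) = 16, i.e. 16 + 8x − 2·(20 + 3x) = 16.
Collecting terms: 2x − 24 = 16, so 2x = 40, so x = 20.
Then 2E = 20 + 3·20 = 80, so E = 40, V = 2E/4 = 20, F = 2 + 20 = 22.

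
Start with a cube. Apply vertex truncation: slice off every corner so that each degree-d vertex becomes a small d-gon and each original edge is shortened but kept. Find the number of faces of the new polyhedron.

The base solid has V = 8, E = 12, F = 6.
Truncation replaces each original edge-end by a new vertex, so V′ = 2E = 24.
Each original edge survives, and each old vertex of degree d contributes d new edges; summing degrees gives Σd = 2E, so E′ = E + 2E = 3E = 36.
Each original face survives and each original vertex becomes one new face: F′ = F + V = 14.

14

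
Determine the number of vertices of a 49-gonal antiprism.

An antiprism on an n-gon has two n-gon caps and 2n triangles: V = 2·49 = 98, E = 4·49 = 196, F = 2·49 + 2 = 100.

98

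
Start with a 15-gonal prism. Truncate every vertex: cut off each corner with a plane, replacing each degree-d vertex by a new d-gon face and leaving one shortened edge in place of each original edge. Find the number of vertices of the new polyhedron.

90

The base solid has V = 30, E = 45, F = 17.
Truncation replaces each original edge-end by a new vertex, so V′ = 2E = 90.
Each original edge survives, and each old vertex of degree d contributes d new edges; summing degrees gives Σd = 2E, so E′ = E + 2E = 3E = 135.
Each original face survives and each original vertex becomes one new face: F′ = F + V = 47.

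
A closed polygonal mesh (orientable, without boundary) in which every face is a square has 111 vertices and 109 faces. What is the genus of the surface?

0

Every face is a square, so 2E = 4·109 = 436, giving E = 218.
χ = V − E + F = 111 − 218 + 109 = 2.
For a closed orientable surface χ = 2 − 2g, so g = (2 − (2))/2 = 0.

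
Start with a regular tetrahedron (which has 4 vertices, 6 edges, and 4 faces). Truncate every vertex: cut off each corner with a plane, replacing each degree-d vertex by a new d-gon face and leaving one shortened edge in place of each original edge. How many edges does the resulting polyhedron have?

Truncation replaces each original edge-end by a new vertex, so V′ = 2E = 12.
Each original edge survives, and each old vertex of degree d contributes d new edges; summing degrees gives Σd = 2E, so E′ = E + 2E = 3E = 18.
Each original face survives and each original vertex becomes one new face: F′ = F + V = 8.

18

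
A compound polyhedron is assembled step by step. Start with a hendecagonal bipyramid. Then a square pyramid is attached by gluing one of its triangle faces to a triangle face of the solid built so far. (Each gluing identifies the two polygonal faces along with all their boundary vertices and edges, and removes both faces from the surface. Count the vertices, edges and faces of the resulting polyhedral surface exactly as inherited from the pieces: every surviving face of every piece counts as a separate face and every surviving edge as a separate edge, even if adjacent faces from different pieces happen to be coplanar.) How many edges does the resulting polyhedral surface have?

A hendecagonal bipyramid: V=13, E=33, F=22.
Attach a square pyramid (V=5, E=8, F=5) along a 3-gon: merge 3 vertices and 3 edges, delete both glued faces → V=15, E=38, F=25.
Check: V − E + F = 15 − 38 + 25 = 2.

38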